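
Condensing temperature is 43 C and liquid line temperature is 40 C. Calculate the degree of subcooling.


Subcooling = T_cond - T_liquid
Subcooling = 43 - 40
Subcooling = 3 K

3


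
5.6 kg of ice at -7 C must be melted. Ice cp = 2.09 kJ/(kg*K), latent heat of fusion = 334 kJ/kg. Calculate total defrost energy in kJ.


Sensible heat = cp * dT = 2.09 * 7 = 14.63 kJ/kg
Total per kg = 14.63 + 334 = 348.63 kJ/kg
Q = m * total = 5.6 * 348.63
Q = 1952.3 kJ

1952.3


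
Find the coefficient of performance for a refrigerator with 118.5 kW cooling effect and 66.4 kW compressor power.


COP = Q_evap / W
COP = 118.5 / 66.4
COP = 1.785

1.785


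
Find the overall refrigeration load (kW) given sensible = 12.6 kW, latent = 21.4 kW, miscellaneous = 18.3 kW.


Q_total = Q_s + Q_l + Q_misc
Q_total = 12.6 + 21.4 + 18.3
Q_total = 52.3 kW

52.3


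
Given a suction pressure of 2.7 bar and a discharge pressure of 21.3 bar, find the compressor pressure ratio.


PR = P_high / P_low
PR = 21.3 / 2.7
PR = 7.889

7.889


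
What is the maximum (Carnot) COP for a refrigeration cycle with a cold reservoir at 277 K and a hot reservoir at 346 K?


dT = 346 - 277 = 69 K
COP_carnot = T_cold / dT = 277 / 69
COP_carnot = 4.014

4.014


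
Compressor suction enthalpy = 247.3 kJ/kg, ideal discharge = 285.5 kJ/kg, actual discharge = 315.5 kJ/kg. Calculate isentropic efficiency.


dh_ideal = 285.5 - 247.3 = 38.2 kJ/kg
dh_actual = 315.5 - 247.3 = 68.2 kJ/kg
eta_s = dh_ideal / dh_actual = 38.2 / 68.2
eta_s = 0.5601

0.5601


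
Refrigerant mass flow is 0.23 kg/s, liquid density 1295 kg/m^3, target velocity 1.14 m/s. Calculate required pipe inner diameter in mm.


A = m_dot / (rho * v) = 0.23 / (1295 * 1.14) = 0.0001557948926 m^2
d = sqrt(4*A/pi) * 1000
d = 14.1 mm

14.1


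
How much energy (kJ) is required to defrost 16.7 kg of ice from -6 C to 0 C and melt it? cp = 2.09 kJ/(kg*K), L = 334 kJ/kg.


Sensible heat = cp * dT = 2.09 * 6 = 12.54 kJ/kg
Total per kg = 12.54 + 334 = 346.54 kJ/kg
Q = m * total = 16.7 * 346.54
Q = 5787.2 kJ

5787.2


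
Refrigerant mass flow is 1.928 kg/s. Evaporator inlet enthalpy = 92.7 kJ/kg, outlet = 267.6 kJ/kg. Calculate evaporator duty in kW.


dh = 267.6 - 92.7 = 174.9 kJ/kg
Q_evap = m_dot * dh = 1.928 * 174.9
Q_evap = 337.21 kW

337.21


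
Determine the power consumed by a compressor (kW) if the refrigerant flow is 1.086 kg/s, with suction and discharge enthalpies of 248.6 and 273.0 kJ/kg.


dh = 273.0 - 248.6 = 24.4 kJ/kg
W = m_dot * dh = 1.086 * 24.4 = 26.5 kW

26.5


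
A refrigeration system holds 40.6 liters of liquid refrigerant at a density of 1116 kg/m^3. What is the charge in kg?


Charge = V * rho / 1000
Charge = 40.6 * 1116 / 1000
Charge = 45.31 kg

45.31


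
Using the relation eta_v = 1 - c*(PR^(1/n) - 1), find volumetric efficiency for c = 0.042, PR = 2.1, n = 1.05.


PR^(1/n) = 2.1^(1/1.05) = 2.02710161
eta_v = 1 - 0.042 * (2.02710161 - 1)
eta_v = 0.9569

0.9569


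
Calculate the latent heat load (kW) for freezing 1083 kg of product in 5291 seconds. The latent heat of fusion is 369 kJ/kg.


Q_lat = m * h_fg / t
Q_lat = 1083 * 369 / 5291
Q_lat = 75.53 kW

75.53


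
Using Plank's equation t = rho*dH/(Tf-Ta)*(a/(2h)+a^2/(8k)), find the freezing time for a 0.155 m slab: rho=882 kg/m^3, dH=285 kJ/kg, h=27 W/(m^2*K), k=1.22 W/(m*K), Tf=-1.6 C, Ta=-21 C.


dT = -1.6 - (-21) = 19.4 K
term1 = a/(2h) = 0.155/(2*27) = 0.00287037037
term2 = a^2/(8k) = 0.155^2/(8*1.22) = 0.002461577869
t = rho*dH*1000/dT * (term1 + term2)
t = 882*285*1000/19.4 * (0.00287037037 + 0.002461577869)
t = 69087 s

69087


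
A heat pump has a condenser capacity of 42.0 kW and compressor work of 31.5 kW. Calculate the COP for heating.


COP_hp = Q_cond / W
COP_hp = 42.0 / 31.5
COP_hp = 1.333

1.333


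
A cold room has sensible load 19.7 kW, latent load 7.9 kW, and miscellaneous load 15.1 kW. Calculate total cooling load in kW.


Q_total = Q_s + Q_l + Q_misc
Q_total = 19.7 + 7.9 + 15.1
Q_total = 42.7 kW

42.7


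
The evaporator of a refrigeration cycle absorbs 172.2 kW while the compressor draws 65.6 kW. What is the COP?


COP = Q_evap / W
COP = 172.2 / 65.6
COP = 2.625

2.625


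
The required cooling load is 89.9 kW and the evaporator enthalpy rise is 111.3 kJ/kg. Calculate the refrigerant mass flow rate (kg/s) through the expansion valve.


m_dot = Q / dh
m_dot = 89.9 / 111.3
m_dot = 0.8077 kg/s

0.8077


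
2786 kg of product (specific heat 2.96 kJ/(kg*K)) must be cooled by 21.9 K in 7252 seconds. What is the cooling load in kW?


Q = m * cp * dT / t
Q = 2786 * 2.96 * 21.9 / 7252
Q = 24.903 kW

24.903


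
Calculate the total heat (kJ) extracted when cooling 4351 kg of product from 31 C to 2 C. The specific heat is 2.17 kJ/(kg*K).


dT = 31 - (2) = 29 K
Q = m * cp * dT = 4351 * 2.17 * 29
Q = 273808 kJ

273808


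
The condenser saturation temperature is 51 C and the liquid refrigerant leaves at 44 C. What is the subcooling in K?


Subcooling = T_cond - T_liquid
Subcooling = 51 - 44
Subcooling = 7 K

7


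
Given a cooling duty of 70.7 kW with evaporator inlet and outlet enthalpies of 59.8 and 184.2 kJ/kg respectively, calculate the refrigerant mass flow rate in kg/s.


dh = 184.2 - 59.8 = 124.4 kJ/kg
m_dot = Q / dh = 70.7 / 124.4 = 0.5683 kg/s

0.5683


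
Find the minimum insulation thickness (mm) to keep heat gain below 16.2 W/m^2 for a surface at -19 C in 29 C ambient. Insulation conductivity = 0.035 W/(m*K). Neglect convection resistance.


dT = 29 - (-19) = 48 K
thickness = k * dT / q_max * 1000
thickness = 0.035 * 48 / 16.2 * 1000
thickness = 103.7 mm

103.7


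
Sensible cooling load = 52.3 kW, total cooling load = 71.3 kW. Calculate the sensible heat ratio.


SHR = Q_sensible / Q_total
SHR = 52.3 / 71.3
SHR = 0.734

0.734


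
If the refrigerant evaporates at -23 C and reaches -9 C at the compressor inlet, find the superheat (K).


Superheat = T_suction - T_evap
Superheat = -9 - (-23)
Superheat = 14 K

14


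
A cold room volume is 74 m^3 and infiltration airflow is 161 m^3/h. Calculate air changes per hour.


ACH = flow / volume
ACH = 161 / 74
ACH = 2.176

2.176


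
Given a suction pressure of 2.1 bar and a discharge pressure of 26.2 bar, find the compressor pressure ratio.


PR = P_high / P_low
PR = 26.2 / 2.1
PR = 12.476

12.476


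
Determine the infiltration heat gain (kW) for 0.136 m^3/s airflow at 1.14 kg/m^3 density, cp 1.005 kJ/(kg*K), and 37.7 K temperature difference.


Q = V_dot * rho * cp * dT
Q = 0.136 * 1.14 * 1.005 * 37.7
Q = 5.874 kW

5.874


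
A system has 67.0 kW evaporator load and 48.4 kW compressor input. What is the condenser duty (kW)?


Q_cond = Q_evap + W
Q_cond = 67.0 + 48.4
Q_cond = 115.4 kW

115.4


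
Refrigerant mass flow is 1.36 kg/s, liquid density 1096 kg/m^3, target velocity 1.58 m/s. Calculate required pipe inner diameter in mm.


A = m_dot / (rho * v) = 1.36 / (1096 * 1.58) = 0.0007853645015 m^2
d = sqrt(4*A/pi) * 1000
d = 31.6 mm

31.6


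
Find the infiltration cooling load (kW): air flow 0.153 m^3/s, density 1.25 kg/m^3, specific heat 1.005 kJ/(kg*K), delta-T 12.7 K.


Q = V_dot * rho * cp * dT
Q = 0.153 * 1.25 * 1.005 * 12.7
Q = 2.441 kW

2.441


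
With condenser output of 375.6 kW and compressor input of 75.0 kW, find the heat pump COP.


COP_hp = Q_cond / W
COP_hp = 375.6 / 75.0
COP_hp = 5.008

5.008


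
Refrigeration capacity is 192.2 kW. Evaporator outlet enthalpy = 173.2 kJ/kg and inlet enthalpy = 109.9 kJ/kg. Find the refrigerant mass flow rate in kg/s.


dh = 173.2 - 109.9 = 63.3 kJ/kg
m_dot = Q / dh = 192.2 / 63.3 = 3.0363 kg/s

3.0363


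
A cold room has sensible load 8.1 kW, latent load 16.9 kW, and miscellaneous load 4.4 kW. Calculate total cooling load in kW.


Q_total = Q_s + Q_l + Q_misc
Q_total = 8.1 + 16.9 + 4.4
Q_total = 29.4 kW

29.4


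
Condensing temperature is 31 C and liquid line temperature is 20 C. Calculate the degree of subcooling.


Subcooling = T_cond - T_liquid
Subcooling = 31 - 20
Subcooling = 11 K

11


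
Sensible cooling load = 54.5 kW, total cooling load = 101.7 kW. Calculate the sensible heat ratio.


SHR = Q_sensible / Q_total
SHR = 54.5 / 101.7
SHR = 0.536

0.536


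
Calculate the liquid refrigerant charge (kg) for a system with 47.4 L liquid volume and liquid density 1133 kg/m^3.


Charge = V * rho / 1000
Charge = 47.4 * 1133 / 1000
Charge = 53.7 kg

53.7


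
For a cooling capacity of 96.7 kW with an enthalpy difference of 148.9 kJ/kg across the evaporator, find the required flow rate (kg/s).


m_dot = Q / dh
m_dot = 96.7 / 148.9
m_dot = 0.6494 kg/s

0.6494


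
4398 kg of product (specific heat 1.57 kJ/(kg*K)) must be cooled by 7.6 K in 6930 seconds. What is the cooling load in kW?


Q = m * cp * dT / t
Q = 4398 * 1.57 * 7.6 / 6930
Q = 7.572 kW

7.572


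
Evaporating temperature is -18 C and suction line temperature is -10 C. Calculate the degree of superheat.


Superheat = T_suction - T_evap
Superheat = -10 - (-18)
Superheat = 8 K

8


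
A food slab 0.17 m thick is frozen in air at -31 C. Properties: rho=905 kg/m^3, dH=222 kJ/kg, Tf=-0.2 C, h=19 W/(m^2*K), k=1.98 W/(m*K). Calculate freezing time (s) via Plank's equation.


dT = -0.2 - (-31) = 30.8 K
term1 = a/(2h) = 0.17/(2*19) = 0.004473684211
term2 = a^2/(8k) = 0.17^2/(8*1.98) = 0.001824494949
t = rho*dH*1000/dT * (term1 + term2)
t = 905*222*1000/30.8 * (0.004473684211 + 0.001824494949)
t = 41083 s

41083


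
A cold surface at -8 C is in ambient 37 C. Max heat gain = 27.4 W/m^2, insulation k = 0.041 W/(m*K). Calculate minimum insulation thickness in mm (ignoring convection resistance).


dT = 37 - (-8) = 45 K
thickness = k * dT / q_max * 1000
thickness = 0.041 * 45 / 27.4 * 1000
thickness = 67.3 mm

67.3


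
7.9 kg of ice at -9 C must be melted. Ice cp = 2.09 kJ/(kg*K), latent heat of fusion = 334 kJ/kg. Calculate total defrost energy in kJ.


Sensible heat = cp * dT = 2.09 * 9 = 18.81 kJ/kg
Total per kg = 18.81 + 334 = 352.81 kJ/kg
Q = m * total = 7.9 * 352.81
Q = 2787.2 kJ

2787.2


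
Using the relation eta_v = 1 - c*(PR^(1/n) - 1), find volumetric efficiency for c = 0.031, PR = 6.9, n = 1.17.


PR^(1/n) = 6.9^(1/1.17) = 5.21152751
eta_v = 1 - 0.031 * (5.21152751 - 1)
eta_v = 0.8694

0.8694


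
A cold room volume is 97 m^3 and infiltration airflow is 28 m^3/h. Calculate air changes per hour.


ACH = flow / volume
ACH = 28 / 97
ACH = 0.289

0.289


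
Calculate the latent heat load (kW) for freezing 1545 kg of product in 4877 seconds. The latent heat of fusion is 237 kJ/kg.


Q_lat = m * h_fg / t
Q_lat = 1545 * 237 / 4877
Q_lat = 75.08 kW

75.08


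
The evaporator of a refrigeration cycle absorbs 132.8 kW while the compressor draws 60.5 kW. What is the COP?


COP = Q_evap / W
COP = 132.8 / 60.5
COP = 2.195

2.195


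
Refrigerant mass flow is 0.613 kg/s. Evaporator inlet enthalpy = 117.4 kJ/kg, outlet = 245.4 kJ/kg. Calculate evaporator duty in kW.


dh = 245.4 - 117.4 = 128.0 kJ/kg
Q_evap = m_dot * dh = 0.613 * 128.0
Q_evap = 78.46 kW

78.46


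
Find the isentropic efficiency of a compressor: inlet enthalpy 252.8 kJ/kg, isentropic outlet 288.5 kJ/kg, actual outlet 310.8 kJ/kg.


dh_ideal = 288.5 - 252.8 = 35.7 kJ/kg
dh_actual = 310.8 - 252.8 = 58.0 kJ/kg
eta_s = dh_ideal / dh_actual = 35.7 / 58.0
eta_s = 0.6155

0.6155


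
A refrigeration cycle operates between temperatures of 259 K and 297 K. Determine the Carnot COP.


dT = 297 - 259 = 38 K
COP_carnot = T_cold / dT = 259 / 38
COP_carnot = 6.816

6.816


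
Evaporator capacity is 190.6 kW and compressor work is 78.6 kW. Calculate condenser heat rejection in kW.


Q_cond = Q_evap + W
Q_cond = 190.6 + 78.6
Q_cond = 269.2 kW

269.2


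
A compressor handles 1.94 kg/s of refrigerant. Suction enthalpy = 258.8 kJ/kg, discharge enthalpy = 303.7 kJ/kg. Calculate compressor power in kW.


dh = 303.7 - 258.8 = 44.9 kJ/kg
W = m_dot * dh = 1.94 * 44.9 = 87.11 kW

87.11


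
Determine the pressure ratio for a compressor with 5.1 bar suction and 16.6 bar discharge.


PR = P_high / P_low
PR = 16.6 / 5.1
PR = 3.255

3.255


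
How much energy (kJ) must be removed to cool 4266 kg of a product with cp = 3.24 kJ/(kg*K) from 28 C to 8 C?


dT = 28 - (8) = 20 K
Q = m * cp * dT = 4266 * 3.24 * 20
Q = 276437 kJ

276437


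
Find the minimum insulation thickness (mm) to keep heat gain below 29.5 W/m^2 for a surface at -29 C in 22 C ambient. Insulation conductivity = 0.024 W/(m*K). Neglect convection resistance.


dT = 22 - (-29) = 51 K
thickness = k * dT / q_max * 1000
thickness = 0.024 * 51 / 29.5 * 1000
thickness = 41.5 mm

41.5


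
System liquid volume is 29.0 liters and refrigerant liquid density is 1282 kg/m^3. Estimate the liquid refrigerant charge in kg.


Charge = V * rho / 1000
Charge = 29.0 * 1282 / 1000
Charge = 37.18 kg

37.18


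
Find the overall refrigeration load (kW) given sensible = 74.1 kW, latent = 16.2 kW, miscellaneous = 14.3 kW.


Q_total = Q_s + Q_l + Q_misc
Q_total = 74.1 + 16.2 + 14.3
Q_total = 104.6 kW

104.6


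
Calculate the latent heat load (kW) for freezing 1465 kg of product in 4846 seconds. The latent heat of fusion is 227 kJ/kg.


Q_lat = m * h_fg / t
Q_lat = 1465 * 227 / 4846
Q_lat = 68.62 kW

68.62


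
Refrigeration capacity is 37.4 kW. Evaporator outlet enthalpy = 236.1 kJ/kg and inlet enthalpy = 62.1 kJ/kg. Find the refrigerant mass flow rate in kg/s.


dh = 236.1 - 62.1 = 174.0 kJ/kg
m_dot = Q / dh = 37.4 / 174.0 = 0.2149 kg/s

0.2149


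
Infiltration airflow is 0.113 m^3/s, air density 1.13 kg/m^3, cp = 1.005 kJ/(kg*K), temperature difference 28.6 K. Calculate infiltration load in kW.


Q = V_dot * rho * cp * dT
Q = 0.113 * 1.13 * 1.005 * 28.6
Q = 3.67 kW

3.67


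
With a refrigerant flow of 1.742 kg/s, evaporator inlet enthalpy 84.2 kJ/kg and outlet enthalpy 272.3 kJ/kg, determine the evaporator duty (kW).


dh = 272.3 - 84.2 = 188.1 kJ/kg
Q_evap = m_dot * dh = 1.742 * 188.1
Q_evap = 327.67 kW

327.67


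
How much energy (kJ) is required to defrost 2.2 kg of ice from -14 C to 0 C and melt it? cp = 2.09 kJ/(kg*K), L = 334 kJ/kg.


Sensible heat = cp * dT = 2.09 * 14 = 29.26 kJ/kg
Total per kg = 29.26 + 334 = 363.26 kJ/kg
Q = m * total = 2.2 * 363.26
Q = 799.2 kJ

799.2


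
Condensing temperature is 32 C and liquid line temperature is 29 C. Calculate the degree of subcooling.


Subcooling = T_cond - T_liquid
Subcooling = 32 - 29
Subcooling = 3 K

3


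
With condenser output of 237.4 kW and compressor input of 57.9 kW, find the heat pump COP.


COP_hp = Q_cond / W
COP_hp = 237.4 / 57.9
COP_hp = 4.1

4.1


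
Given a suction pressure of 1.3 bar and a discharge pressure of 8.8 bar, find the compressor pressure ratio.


PR = P_high / P_low
PR = 8.8 / 1.3
PR = 6.769

6.769


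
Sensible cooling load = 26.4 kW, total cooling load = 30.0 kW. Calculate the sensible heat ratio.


SHR = Q_sensible / Q_total
SHR = 26.4 / 30.0
SHR = 0.88

0.88


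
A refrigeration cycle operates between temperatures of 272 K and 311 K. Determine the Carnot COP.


dT = 311 - 272 = 39 K
COP_carnot = T_cold / dT = 272 / 39
COP_carnot = 6.974

6.974


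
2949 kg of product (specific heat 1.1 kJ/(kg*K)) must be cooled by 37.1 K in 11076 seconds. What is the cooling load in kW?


Q = m * cp * dT / t
Q = 2949 * 1.1 * 37.1 / 11076
Q = 10.866 kW

10.866


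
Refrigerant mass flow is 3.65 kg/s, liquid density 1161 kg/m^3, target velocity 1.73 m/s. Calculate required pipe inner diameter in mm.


A = m_dot / (rho * v) = 3.65 / (1161 * 1.73) = 0.001817249431 m^2
d = sqrt(4*A/pi) * 1000
d = 48.1 mm

48.1


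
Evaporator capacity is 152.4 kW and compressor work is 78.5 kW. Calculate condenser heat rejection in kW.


Q_cond = Q_evap + W
Q_cond = 152.4 + 78.5
Q_cond = 230.9 kW

230.9


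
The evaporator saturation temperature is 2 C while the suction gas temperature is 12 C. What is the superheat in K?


Superheat = T_suction - T_evap
Superheat = 12 - (2)
Superheat = 10 K

10


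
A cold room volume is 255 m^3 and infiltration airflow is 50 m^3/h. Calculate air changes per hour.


ACH = flow / volume
ACH = 50 / 255
ACH = 0.196

0.196


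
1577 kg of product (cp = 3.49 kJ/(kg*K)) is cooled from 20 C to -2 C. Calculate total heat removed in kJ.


dT = 20 - (-2) = 22 K
Q = m * cp * dT = 1577 * 3.49 * 22
Q = 121082 kJ

121082


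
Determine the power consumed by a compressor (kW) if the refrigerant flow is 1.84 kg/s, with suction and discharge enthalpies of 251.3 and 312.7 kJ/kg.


dh = 312.7 - 251.3 = 61.4 kJ/kg
W = m_dot * dh = 1.84 * 61.4 = 112.98 kW

112.98


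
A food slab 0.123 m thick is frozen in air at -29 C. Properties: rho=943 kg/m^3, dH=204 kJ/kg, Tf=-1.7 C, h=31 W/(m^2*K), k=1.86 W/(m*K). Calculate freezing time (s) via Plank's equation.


dT = -1.7 - (-29) = 27.3 K
term1 = a/(2h) = 0.123/(2*31) = 0.001983870968
term2 = a^2/(8k) = 0.123^2/(8*1.86) = 0.001016733871
t = rho*dH*1000/dT * (term1 + term2)
t = 943*204*1000/27.3 * (0.001983870968 + 0.001016733871)
t = 21144 s

21144


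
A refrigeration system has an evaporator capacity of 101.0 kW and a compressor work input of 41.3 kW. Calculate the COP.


COP = Q_evap / W
COP = 101.0 / 41.3
COP = 2.446

2.446


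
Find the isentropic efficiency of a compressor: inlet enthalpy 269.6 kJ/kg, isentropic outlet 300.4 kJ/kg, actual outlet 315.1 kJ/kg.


dh_ideal = 300.4 - 269.6 = 30.8 kJ/kg
dh_actual = 315.1 - 269.6 = 45.5 kJ/kg
eta_s = dh_ideal / dh_actual = 30.8 / 45.5
eta_s = 0.6769

0.6769


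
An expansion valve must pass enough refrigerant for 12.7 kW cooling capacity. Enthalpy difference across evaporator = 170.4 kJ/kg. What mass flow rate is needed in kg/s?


m_dot = Q / dh
m_dot = 12.7 / 170.4
m_dot = 0.0745 kg/s

0.0745


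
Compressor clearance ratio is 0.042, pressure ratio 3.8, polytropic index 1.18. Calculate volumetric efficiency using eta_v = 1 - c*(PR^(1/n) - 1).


PR^(1/n) = 3.8^(1/1.18) = 3.09985965
eta_v = 1 - 0.042 * (3.09985965 - 1)
eta_v = 0.9118

0.9118


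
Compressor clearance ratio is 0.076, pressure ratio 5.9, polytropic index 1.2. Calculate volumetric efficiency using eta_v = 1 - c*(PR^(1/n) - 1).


PR^(1/n) = 5.9^(1/1.2) = 4.38911213
eta_v = 1 - 0.076 * (4.38911213 - 1)
eta_v = 0.7424

0.7424


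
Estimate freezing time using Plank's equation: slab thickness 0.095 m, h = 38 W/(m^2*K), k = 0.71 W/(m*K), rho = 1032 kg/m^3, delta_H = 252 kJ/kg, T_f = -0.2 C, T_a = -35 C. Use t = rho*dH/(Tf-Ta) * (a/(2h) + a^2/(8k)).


dT = -0.2 - (-35) = 34.8 K
term1 = a/(2h) = 0.095/(2*38) = 0.00125
term2 = a^2/(8k) = 0.095^2/(8*0.71) = 0.001588908451
t = rho*dH*1000/dT * (term1 + term2)
t = 1032*252*1000/34.8 * (0.00125 + 0.001588908451)
t = 21215 s

21215


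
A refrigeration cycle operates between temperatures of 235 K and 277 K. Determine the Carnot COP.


dT = 277 - 235 = 42 K
COP_carnot = T_cold / dT = 235 / 42
COP_carnot = 5.595

5.595


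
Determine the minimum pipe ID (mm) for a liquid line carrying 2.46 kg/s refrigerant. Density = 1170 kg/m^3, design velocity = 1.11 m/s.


A = m_dot / (rho * v) = 2.46 / (1170 * 1.11) = 0.001894201894 m^2
d = sqrt(4*A/pi) * 1000
d = 49.1 mm

49.1


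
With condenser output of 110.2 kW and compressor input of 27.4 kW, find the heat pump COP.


COP_hp = Q_cond / W
COP_hp = 110.2 / 27.4
COP_hp = 4.022

4.022


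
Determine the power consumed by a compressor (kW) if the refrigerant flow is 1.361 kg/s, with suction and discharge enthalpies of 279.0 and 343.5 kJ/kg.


dh = 343.5 - 279.0 = 64.5 kJ/kg
W = m_dot * dh = 1.361 * 64.5 = 87.78 kW

87.78


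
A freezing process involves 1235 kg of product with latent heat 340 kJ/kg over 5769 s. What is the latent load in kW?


Q_lat = m * h_fg / t
Q_lat = 1235 * 340 / 5769
Q_lat = 72.79 kW

72.79


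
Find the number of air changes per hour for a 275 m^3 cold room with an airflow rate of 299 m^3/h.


ACH = flow / volume
ACH = 299 / 275
ACH = 1.087

1.087


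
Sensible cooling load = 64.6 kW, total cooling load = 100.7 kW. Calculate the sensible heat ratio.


SHR = Q_sensible / Q_total
SHR = 64.6 / 100.7
SHR = 0.642

0.642


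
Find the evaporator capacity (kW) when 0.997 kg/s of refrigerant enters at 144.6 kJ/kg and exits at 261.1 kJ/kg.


dh = 261.1 - 144.6 = 116.5 kJ/kg
Q_evap = m_dot * dh = 0.997 * 116.5
Q_evap = 116.15 kW

116.15


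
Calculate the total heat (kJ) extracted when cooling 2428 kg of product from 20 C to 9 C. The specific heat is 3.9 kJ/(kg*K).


dT = 20 - (9) = 11 K
Q = m * cp * dT = 2428 * 3.9 * 11
Q = 104161 kJ

104161


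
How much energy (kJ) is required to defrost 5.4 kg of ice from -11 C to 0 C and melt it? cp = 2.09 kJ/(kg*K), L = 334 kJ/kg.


Sensible heat = cp * dT = 2.09 * 11 = 22.99 kJ/kg
Total per kg = 22.99 + 334 = 356.99 kJ/kg
Q = m * total = 5.4 * 356.99
Q = 1927.7 kJ

1927.7


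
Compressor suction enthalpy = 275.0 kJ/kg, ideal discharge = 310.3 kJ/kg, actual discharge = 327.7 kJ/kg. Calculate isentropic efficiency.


dh_ideal = 310.3 - 275.0 = 35.3 kJ/kg
dh_actual = 327.7 - 275.0 = 52.7 kJ/kg
eta_s = dh_ideal / dh_actual = 35.3 / 52.7
eta_s = 0.6698

0.6698


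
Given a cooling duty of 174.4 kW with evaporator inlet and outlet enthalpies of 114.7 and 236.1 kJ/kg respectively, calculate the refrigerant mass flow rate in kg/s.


dh = 236.1 - 114.7 = 121.4 kJ/kg
m_dot = Q / dh = 174.4 / 121.4 = 1.4366 kg/s

1.4366


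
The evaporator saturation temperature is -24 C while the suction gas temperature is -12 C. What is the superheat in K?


Superheat = T_suction - T_evap
Superheat = -12 - (-24)
Superheat = 12 K

12


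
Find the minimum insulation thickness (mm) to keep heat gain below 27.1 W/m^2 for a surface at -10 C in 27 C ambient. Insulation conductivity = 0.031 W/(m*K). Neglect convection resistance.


dT = 27 - (-10) = 37 K
thickness = k * dT / q_max * 1000
thickness = 0.031 * 37 / 27.1 * 1000
thickness = 42.3 mm

42.3


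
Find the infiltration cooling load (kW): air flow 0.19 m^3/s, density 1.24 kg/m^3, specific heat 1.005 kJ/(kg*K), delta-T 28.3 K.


Q = V_dot * rho * cp * dT
Q = 0.19 * 1.24 * 1.005 * 28.3
Q = 6.701 kW

6.701


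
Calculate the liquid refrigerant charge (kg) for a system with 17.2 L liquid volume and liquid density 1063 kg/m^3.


Charge = V * rho / 1000
Charge = 17.2 * 1063 / 1000
Charge = 18.28 kg

18.28


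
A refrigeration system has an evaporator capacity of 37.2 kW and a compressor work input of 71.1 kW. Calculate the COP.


COP = Q_evap / W
COP = 37.2 / 71.1
COP = 0.523

0.523


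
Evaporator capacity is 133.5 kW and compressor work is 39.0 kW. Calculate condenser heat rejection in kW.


Q_cond = Q_evap + W
Q_cond = 133.5 + 39.0
Q_cond = 172.5 kW

172.5


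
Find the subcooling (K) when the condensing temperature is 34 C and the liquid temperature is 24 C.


Subcooling = T_cond - T_liquid
Subcooling = 34 - 24
Subcooling = 10 K

10


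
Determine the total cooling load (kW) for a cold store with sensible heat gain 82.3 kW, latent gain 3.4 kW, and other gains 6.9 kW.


Q_total = Q_s + Q_l + Q_misc
Q_total = 82.3 + 3.4 + 6.9
Q_total = 92.6 kW

92.6


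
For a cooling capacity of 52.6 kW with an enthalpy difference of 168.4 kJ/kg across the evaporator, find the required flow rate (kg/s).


m_dot = Q / dh
m_dot = 52.6 / 168.4
m_dot = 0.3124 kg/s

0.3124


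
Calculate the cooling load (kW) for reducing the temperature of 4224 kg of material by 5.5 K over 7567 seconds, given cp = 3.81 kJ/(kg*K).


Q = m * cp * dT / t
Q = 4224 * 3.81 * 5.5 / 7567
Q = 11.697 kW

11.697


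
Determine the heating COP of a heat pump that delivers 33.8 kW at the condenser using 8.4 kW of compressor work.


COP_hp = Q_cond / W
COP_hp = 33.8 / 8.4
COP_hp = 4.024

4.024


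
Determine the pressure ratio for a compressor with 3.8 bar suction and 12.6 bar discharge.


PR = P_high / P_low
PR = 12.6 / 3.8
PR = 3.316

3.316


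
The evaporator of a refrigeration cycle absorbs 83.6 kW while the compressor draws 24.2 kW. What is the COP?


COP = Q_evap / W
COP = 83.6 / 24.2
COP = 3.455

3.455


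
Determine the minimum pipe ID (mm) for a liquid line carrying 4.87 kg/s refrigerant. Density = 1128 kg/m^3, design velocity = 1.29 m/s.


A = m_dot / (rho * v) = 4.87 / (1128 * 1.29) = 0.003346803013 m^2
d = sqrt(4*A/pi) * 1000
d = 65.3 mm

65.3


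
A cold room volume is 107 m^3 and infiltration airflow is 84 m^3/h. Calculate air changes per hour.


ACH = flow / volume
ACH = 84 / 107
ACH = 0.785

0.785


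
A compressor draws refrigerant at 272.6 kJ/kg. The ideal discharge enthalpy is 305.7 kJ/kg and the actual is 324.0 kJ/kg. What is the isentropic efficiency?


dh_ideal = 305.7 - 272.6 = 33.1 kJ/kg
dh_actual = 324.0 - 272.6 = 51.4 kJ/kg
eta_s = dh_ideal / dh_actual = 33.1 / 51.4
eta_s = 0.644

0.644


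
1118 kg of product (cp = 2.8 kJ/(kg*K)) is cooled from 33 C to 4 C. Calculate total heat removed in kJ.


dT = 33 - (4) = 29 K
Q = m * cp * dT = 1118 * 2.8 * 29
Q = 90782 kJ

90782


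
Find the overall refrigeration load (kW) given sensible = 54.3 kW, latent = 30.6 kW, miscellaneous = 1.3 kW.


Q_total = Q_s + Q_l + Q_misc
Q_total = 54.3 + 30.6 + 1.3
Q_total = 86.2 kW

86.2


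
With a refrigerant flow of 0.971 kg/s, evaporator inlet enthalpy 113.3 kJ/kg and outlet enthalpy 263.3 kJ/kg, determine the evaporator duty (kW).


dh = 263.3 - 113.3 = 150.0 kJ/kg
Q_evap = m_dot * dh = 0.971 * 150.0
Q_evap = 145.65 kW

145.65


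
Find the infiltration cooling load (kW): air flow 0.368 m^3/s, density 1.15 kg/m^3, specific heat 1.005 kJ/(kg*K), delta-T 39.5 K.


Q = V_dot * rho * cp * dT
Q = 0.368 * 1.15 * 1.005 * 39.5
Q = 16.8 kW

16.8


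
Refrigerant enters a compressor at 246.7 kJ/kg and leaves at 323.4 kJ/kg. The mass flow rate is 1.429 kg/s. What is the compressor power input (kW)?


dh = 323.4 - 246.7 = 76.7 kJ/kg
W = m_dot * dh = 1.429 * 76.7 = 109.6 kW

109.6


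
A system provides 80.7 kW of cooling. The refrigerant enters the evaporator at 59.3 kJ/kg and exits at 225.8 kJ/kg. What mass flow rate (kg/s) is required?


dh = 225.8 - 59.3 = 166.5 kJ/kg
m_dot = Q / dh = 80.7 / 166.5 = 0.4847 kg/s

0.4847


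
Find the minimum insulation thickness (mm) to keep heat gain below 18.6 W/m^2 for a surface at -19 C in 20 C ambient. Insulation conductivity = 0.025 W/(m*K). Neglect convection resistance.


dT = 20 - (-19) = 39 K
thickness = k * dT / q_max * 1000
thickness = 0.025 * 39 / 18.6 * 1000
thickness = 52.4 mm

52.4


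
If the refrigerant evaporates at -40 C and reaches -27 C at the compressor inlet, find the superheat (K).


Superheat = T_suction - T_evap
Superheat = -27 - (-40)
Superheat = 13 K

13


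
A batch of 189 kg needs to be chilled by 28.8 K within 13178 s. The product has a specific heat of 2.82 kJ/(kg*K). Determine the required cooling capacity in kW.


Q = m * cp * dT / t
Q = 189 * 2.82 * 28.8 / 13178
Q = 1.165 kW

1.165


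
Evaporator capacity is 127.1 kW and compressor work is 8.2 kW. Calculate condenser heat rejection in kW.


Q_cond = Q_evap + W
Q_cond = 127.1 + 8.2
Q_cond = 135.3 kW

135.3


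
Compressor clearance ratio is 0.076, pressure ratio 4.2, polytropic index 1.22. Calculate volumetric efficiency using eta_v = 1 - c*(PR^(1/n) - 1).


PR^(1/n) = 4.2^(1/1.22) = 3.24235135
eta_v = 1 - 0.076 * (3.24235135 - 1)
eta_v = 0.8296

0.8296


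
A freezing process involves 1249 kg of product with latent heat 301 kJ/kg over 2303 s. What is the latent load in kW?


Q_lat = m * h_fg / t
Q_lat = 1249 * 301 / 2303
Q_lat = 163.24 kW

163.24


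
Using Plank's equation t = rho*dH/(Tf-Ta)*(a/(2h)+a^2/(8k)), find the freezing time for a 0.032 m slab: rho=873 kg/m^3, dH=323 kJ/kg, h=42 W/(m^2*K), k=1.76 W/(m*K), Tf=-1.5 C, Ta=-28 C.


dT = -1.5 - (-28) = 26.5 K
term1 = a/(2h) = 0.032/(2*42) = 0.000380952381
term2 = a^2/(8k) = 0.032^2/(8*1.76) = 0.00007272727273
t = rho*dH*1000/dT * (term1 + term2)
t = 873*323*1000/26.5 * (0.000380952381 + 0.00007272727273)
t = 4827 s

4827


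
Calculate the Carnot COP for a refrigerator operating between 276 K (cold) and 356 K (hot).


dT = 356 - 276 = 80 K
COP_carnot = T_cold / dT = 276 / 80
COP_carnot = 3.45

3.45


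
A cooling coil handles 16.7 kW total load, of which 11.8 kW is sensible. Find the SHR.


SHR = Q_sensible / Q_total
SHR = 11.8 / 16.7
SHR = 0.707

0.707


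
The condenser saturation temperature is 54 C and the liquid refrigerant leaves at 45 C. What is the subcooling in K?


Subcooling = T_cond - T_liquid
Subcooling = 54 - 45
Subcooling = 9 K

9


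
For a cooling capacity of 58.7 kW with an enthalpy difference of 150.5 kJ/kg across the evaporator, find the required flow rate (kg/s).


m_dot = Q / dh
m_dot = 58.7 / 150.5
m_dot = 0.39 kg/s

0.39


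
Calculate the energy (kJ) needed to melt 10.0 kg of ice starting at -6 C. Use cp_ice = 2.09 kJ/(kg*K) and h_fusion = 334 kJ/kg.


Sensible heat = cp * dT = 2.09 * 6 = 12.54 kJ/kg
Total per kg = 12.54 + 334 = 346.54 kJ/kg
Q = m * total = 10.0 * 346.54
Q = 3465.4 kJ

3465.4


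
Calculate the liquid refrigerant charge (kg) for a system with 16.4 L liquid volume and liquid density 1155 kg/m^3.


Charge = V * rho / 1000
Charge = 16.4 * 1155 / 1000
Charge = 18.94 kg

18.94


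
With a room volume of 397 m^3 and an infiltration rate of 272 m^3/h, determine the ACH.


ACH = flow / volume
ACH = 272 / 397
ACH = 0.685

0.685


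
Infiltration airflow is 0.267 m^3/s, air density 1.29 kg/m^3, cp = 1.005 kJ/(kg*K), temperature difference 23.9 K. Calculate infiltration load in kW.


Q = V_dot * rho * cp * dT
Q = 0.267 * 1.29 * 1.005 * 23.9
Q = 8.273 kW

8.273


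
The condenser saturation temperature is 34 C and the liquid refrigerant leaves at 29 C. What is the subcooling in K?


Subcooling = T_cond - T_liquid
Subcooling = 34 - 29
Subcooling = 5 K

5


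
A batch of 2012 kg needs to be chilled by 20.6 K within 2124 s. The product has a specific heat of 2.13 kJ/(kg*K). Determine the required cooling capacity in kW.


Q = m * cp * dT / t
Q = 2012 * 2.13 * 20.6 / 2124
Q = 41.564 kW

41.564


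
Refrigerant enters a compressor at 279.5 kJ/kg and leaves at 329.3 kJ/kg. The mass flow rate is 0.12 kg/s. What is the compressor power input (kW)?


dh = 329.3 - 279.5 = 49.8 kJ/kg
W = m_dot * dh = 0.12 * 49.8 = 5.98 kW

5.98


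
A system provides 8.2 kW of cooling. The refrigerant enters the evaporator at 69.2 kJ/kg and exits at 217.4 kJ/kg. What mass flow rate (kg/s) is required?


dh = 217.4 - 69.2 = 148.2 kJ/kg
m_dot = Q / dh = 8.2 / 148.2 = 0.0553 kg/s

0.0553


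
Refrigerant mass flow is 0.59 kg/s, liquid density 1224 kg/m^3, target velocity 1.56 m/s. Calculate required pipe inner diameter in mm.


A = m_dot / (rho * v) = 0.59 / (1224 * 1.56) = 0.0003089911178 m^2
d = sqrt(4*A/pi) * 1000
d = 19.8 mm

19.8


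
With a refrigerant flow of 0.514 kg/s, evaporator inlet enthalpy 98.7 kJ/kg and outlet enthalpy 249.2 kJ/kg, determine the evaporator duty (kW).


dh = 249.2 - 98.7 = 150.5 kJ/kg
Q_evap = m_dot * dh = 0.514 * 150.5
Q_evap = 77.36 kW

77.36


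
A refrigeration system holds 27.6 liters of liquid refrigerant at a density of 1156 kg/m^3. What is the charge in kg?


Charge = V * rho / 1000
Charge = 27.6 * 1156 / 1000
Charge = 31.91 kg

31.91


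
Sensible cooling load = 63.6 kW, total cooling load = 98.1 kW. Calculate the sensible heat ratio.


SHR = Q_sensible / Q_total
SHR = 63.6 / 98.1
SHR = 0.648

0.648


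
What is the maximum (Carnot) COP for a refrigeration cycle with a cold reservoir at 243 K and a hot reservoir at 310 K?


dT = 310 - 243 = 67 K
COP_carnot = T_cold / dT = 243 / 67
COP_carnot = 3.627

3.627


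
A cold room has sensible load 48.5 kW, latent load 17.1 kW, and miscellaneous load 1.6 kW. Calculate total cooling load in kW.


Q_total = Q_s + Q_l + Q_misc
Q_total = 48.5 + 17.1 + 1.6
Q_total = 67.2 kW

67.2


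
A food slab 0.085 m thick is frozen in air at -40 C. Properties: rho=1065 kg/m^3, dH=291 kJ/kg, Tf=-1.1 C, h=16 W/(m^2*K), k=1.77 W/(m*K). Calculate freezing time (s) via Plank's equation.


dT = -1.1 - (-40) = 38.9 K
term1 = a/(2h) = 0.085/(2*16) = 0.00265625
term2 = a^2/(8k) = 0.085^2/(8*1.77) = 0.000510240113
t = rho*dH*1000/dT * (term1 + term2)
t = 1065*291*1000/38.9 * (0.00265625 + 0.000510240113)
t = 25227 s

25227


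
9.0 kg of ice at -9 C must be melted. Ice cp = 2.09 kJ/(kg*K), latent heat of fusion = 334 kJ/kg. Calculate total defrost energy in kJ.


Sensible heat = cp * dT = 2.09 * 9 = 18.81 kJ/kg
Total per kg = 18.81 + 334 = 352.81 kJ/kg
Q = m * total = 9.0 * 352.81
Q = 3175.3 kJ

3175.3


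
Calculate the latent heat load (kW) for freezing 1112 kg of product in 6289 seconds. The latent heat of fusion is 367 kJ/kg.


Q_lat = m * h_fg / t
Q_lat = 1112 * 367 / 6289
Q_lat = 64.89 kW

64.89


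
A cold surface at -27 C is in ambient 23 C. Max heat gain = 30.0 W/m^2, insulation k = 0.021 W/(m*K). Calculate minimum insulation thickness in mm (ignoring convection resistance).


dT = 23 - (-27) = 50 K
thickness = k * dT / q_max * 1000
thickness = 0.021 * 50 / 30.0 * 1000
thickness = 35.0 mm

35.0


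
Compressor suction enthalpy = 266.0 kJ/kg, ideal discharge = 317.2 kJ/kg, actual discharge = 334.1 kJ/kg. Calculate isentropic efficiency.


dh_ideal = 317.2 - 266.0 = 51.2 kJ/kg
dh_actual = 334.1 - 266.0 = 68.1 kJ/kg
eta_s = dh_ideal / dh_actual = 51.2 / 68.1
eta_s = 0.7518

0.7518


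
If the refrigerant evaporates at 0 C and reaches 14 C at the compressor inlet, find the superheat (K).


Superheat = T_suction - T_evap
Superheat = 14 - (0)
Superheat = 14 K

14


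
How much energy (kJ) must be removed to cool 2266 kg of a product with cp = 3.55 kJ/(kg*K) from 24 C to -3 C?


dT = 24 - (-3) = 27 K
Q = m * cp * dT = 2266 * 3.55 * 27
Q = 217196 kJ

217196


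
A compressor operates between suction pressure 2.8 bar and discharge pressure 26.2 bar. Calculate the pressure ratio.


PR = P_high / P_low
PR = 26.2 / 2.8
PR = 9.357

9.357


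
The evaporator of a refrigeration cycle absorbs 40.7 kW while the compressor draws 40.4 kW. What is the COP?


COP = Q_evap / W
COP = 40.7 / 40.4
COP = 1.007

1.007


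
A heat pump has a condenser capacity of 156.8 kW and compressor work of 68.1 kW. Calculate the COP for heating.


COP_hp = Q_cond / W
COP_hp = 156.8 / 68.1
COP_hp = 2.302

2.302


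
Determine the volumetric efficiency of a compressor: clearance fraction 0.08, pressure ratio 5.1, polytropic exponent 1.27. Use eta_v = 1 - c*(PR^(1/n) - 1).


PR^(1/n) = 5.1^(1/1.27) = 3.60696452
eta_v = 1 - 0.08 * (3.60696452 - 1)
eta_v = 0.7914

0.7914


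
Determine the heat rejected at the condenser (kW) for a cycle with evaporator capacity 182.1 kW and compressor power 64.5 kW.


Q_cond = Q_evap + W
Q_cond = 182.1 + 64.5
Q_cond = 246.6 kW

246.6


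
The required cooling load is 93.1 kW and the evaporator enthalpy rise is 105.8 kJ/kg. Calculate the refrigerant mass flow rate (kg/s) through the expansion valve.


m_dot = Q / dh
m_dot = 93.1 / 105.8
m_dot = 0.88 kg/s

0.88


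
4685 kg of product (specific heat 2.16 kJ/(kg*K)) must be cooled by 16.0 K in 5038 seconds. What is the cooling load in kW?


Q = m * cp * dT / t
Q = 4685 * 2.16 * 16.0 / 5038
Q = 32.138 kW

32.138


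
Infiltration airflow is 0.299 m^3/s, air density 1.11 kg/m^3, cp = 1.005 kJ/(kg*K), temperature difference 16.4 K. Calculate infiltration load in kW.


Q = V_dot * rho * cp * dT
Q = 0.299 * 1.11 * 1.005 * 16.4
Q = 5.47 kW

5.47


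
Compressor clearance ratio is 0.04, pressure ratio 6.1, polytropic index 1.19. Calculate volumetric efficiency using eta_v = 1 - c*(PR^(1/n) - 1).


PR^(1/n) = 6.1^(1/1.19) = 4.57026137
eta_v = 1 - 0.04 * (4.57026137 - 1)
eta_v = 0.8572

0.8572


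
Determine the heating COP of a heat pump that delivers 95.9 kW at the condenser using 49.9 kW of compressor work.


COP_hp = Q_cond / W
COP_hp = 95.9 / 49.9
COP_hp = 1.922

1.922


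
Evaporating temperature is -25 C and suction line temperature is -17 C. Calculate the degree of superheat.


Superheat = T_suction - T_evap
Superheat = -17 - (-25)
Superheat = 8 K

8


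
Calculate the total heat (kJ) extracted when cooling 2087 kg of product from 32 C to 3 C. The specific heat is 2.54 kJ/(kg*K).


dT = 32 - (3) = 29 K
Q = m * cp * dT = 2087 * 2.54 * 29
Q = 153728 kJ

153728


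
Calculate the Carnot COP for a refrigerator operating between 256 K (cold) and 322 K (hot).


dT = 322 - 256 = 66 K
COP_carnot = T_cold / dT = 256 / 66
COP_carnot = 3.879

3.879


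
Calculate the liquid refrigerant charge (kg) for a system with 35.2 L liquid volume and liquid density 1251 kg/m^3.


Charge = V * rho / 1000
Charge = 35.2 * 1251 / 1000
Charge = 44.04 kg

44.04


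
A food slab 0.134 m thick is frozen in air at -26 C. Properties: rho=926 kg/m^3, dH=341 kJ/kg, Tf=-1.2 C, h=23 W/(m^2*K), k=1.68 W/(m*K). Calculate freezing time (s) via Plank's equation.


dT = -1.2 - (-26) = 24.8 K
term1 = a/(2h) = 0.134/(2*23) = 0.002913043478
term2 = a^2/(8k) = 0.134^2/(8*1.68) = 0.001336011905
t = rho*dH*1000/dT * (term1 + term2)
t = 926*341*1000/24.8 * (0.002913043478 + 0.001336011905)
t = 54101 s

54101


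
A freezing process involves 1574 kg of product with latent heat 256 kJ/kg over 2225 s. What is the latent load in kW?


Q_lat = m * h_fg / t
Q_lat = 1574 * 256 / 2225
Q_lat = 181.1 kW

181.1


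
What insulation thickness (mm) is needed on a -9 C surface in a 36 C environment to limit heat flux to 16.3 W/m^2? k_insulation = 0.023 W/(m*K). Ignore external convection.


dT = 36 - (-9) = 45 K
thickness = k * dT / q_max * 1000
thickness = 0.023 * 45 / 16.3 * 1000
thickness = 63.5 mm

63.5


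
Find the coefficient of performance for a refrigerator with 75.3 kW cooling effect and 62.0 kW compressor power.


COP = Q_evap / W
COP = 75.3 / 62.0
COP = 1.215

1.215


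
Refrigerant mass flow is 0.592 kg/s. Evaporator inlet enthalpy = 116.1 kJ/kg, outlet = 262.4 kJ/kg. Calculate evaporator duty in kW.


dh = 262.4 - 116.1 = 146.3 kJ/kg
Q_evap = m_dot * dh = 0.592 * 146.3
Q_evap = 86.61 kW

86.61


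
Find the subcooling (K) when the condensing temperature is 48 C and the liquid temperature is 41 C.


Subcooling = T_cond - T_liquid
Subcooling = 48 - 41
Subcooling = 7 K

7


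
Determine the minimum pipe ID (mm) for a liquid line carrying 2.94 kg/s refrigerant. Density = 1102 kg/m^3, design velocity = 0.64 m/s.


A = m_dot / (rho * v) = 2.94 / (1102 * 0.64) = 0.004168557169 m^2
d = sqrt(4*A/pi) * 1000
d = 72.9 mm

72.9


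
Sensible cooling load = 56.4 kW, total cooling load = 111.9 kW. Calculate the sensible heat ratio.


SHR = Q_sensible / Q_total
SHR = 56.4 / 111.9
SHR = 0.504

0.504


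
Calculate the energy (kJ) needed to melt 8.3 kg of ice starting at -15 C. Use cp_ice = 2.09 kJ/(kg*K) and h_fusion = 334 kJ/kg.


Sensible heat = cp * dT = 2.09 * 15 = 31.35 kJ/kg
Total per kg = 31.35 + 334 = 365.35 kJ/kg
Q = m * total = 8.3 * 365.35
Q = 3032.4 kJ

3032.4


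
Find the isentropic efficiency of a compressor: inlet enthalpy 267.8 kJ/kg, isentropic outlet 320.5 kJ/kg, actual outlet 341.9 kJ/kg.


dh_ideal = 320.5 - 267.8 = 52.7 kJ/kg
dh_actual = 341.9 - 267.8 = 74.1 kJ/kg
eta_s = dh_ideal / dh_actual = 52.7 / 74.1
eta_s = 0.7112

0.7112


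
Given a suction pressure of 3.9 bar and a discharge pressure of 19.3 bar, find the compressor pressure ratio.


PR = P_high / P_low
PR = 19.3 / 3.9
PR = 4.949

4.949
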